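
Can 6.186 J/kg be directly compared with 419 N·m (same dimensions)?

No

Expand each in SI base units:
  6.186 J/kg:  J·kg⁻¹ = N·m·kg⁻¹ = m²·s⁻²
  419 N·m:  N·m = kg·m·s⁻²·m = kg·m²·s⁻²
m²·s⁻² ≠ kg·m²·s⁻², so they cannot be added.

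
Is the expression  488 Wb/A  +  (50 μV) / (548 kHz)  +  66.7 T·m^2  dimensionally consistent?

No

Reduce each to base SI dimensions:
  488 Wb/A:  Wb·A⁻¹ = V·s·A⁻¹ = kg·m²·s⁻²·A⁻²
  (50 μV) / (548 kHz):  [kg·m²·s⁻³·A⁻¹] / [s⁻¹] = kg·m²·s⁻²·A⁻¹
  66.7 T·m^2:  T·m² = Wb·m⁻²·m² = kg·m²·s⁻²·A⁻¹
The terms do not share a single dimension (kg·m²·s⁻²·A⁻² vs kg·m²·s⁻²·A⁻¹).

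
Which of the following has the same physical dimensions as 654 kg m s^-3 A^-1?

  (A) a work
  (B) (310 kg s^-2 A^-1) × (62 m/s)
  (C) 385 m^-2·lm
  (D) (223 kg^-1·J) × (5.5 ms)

(B)

Reference: kg·m·s⁻³·A⁻¹.
Each option:
  (A) [work] = kg·m²·s⁻²
  (B) [kg·s⁻²·A⁻¹] · [m·s⁻¹] = kg·m·s⁻³·A⁻¹  ← same
  (C) lm·m⁻² = cd·m⁻² = m⁻²·cd
  (D) [m²·s⁻²] · [s] = m²·s⁻¹
Only (B) matches kg·m·s⁻³·A⁻¹.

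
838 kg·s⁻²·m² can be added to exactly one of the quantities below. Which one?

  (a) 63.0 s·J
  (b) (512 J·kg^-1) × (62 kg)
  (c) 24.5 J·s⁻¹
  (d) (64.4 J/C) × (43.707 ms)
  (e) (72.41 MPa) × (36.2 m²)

(b)

Reference: kg·m²·s⁻².
Each option:
  (a) J·s = N·m·s = kg·m²·s⁻¹
  (b) [m²·s⁻²] · [kg] = kg·m²·s⁻²  ← same
  (c) J·s⁻¹ = N·m·s⁻¹ = kg·m²·s⁻³
  (d) [kg·m²·s⁻³·A⁻¹] · [s] = kg·m²·s⁻²·A⁻¹
  (e) [kg·m⁻¹·s⁻²] · [m²] = kg·m·s⁻²
Only (b) matches kg·m²·s⁻².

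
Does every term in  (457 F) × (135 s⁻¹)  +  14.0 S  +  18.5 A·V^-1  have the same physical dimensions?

Work out the base dimensions of each:
  (457 F) × (135 s⁻¹):  [kg⁻¹·m⁻²·s⁴·A²] · [s⁻¹] = kg⁻¹·m⁻²·s³·A²
  14.0 S:  S = Ω⁻¹ = kg⁻¹·m⁻²·s³·A²
  18.5 A·V^-1:  A·V⁻¹ = A·(J·C⁻¹)⁻¹ = kg⁻¹·m⁻²·s³·A²
Every term reduces to kg⁻¹·m⁻²·s³·A².

Yes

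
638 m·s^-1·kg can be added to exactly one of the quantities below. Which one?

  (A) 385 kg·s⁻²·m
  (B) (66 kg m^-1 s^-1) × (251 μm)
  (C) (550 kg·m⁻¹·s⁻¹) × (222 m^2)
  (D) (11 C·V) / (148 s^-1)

(C)

Reference: kg·m·s⁻¹.
Each option:
  (A) kg·m·s⁻²
  (B) [kg·m⁻¹·s⁻¹] · [m] = kg·s⁻¹
  (C) [kg·m⁻¹·s⁻¹] · [m²] = kg·m·s⁻¹  ← same
  (D) [kg·m²·s⁻²] / [s⁻¹] = kg·m²·s⁻¹
Only (C) matches kg·m·s⁻¹.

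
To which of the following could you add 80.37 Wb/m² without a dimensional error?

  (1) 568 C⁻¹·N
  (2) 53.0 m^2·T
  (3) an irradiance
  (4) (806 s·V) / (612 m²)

(4)

Reference: Wb·m⁻² = V·s·m⁻² = kg·s⁻²·A⁻¹.
Each option:
  (1) N·C⁻¹ = kg·m·s⁻²·(s·A)⁻¹ = kg·m·s⁻³·A⁻¹
  (2) T·m² = Wb·m⁻²·m² = kg·m²·s⁻²·A⁻¹
  (3) [irradiance] = kg·s⁻³
  (4) [kg·m²·s⁻²·A⁻¹] / [m²] = kg·s⁻²·A⁻¹  ← same
Only (4) matches kg·s⁻²·A⁻¹.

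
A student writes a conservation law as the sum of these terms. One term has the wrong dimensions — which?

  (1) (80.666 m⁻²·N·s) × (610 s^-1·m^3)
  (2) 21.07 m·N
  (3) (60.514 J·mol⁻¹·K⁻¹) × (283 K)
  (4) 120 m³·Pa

(3)

In SI base units:
  (1) [kg·m⁻¹·s⁻¹] · [m³·s⁻¹] = kg·m²·s⁻²
  (2) N·m = kg·m·s⁻²·m = kg·m²·s⁻²
  (3) [kg·m²·s⁻²·K⁻¹·mol⁻¹] · [K] = kg·m²·s⁻²·mol⁻¹
  (4) Pa·m³ = N·m⁻²·m³ = kg·m²·s⁻²
All reduce to kg·m²·s⁻² except (3), which is kg·m²·s⁻²·mol⁻¹.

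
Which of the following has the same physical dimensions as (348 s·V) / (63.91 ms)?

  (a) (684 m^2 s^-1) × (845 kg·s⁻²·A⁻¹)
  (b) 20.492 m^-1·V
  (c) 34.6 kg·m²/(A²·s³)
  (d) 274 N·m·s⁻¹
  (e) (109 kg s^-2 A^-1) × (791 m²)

Reference: [kg·m²·s⁻²·A⁻¹] / [s] = kg·m²·s⁻³·A⁻¹.
Each option:
  (a) [m²·s⁻¹] · [kg·s⁻²·A⁻¹] = kg·m²·s⁻³·A⁻¹  ← same
  (b) V·m⁻¹ = J·C⁻¹·m⁻¹ = kg·m·s⁻³·A⁻¹
  (c) kg·m²·s⁻³·A⁻²
  (d) N·m·s⁻¹ = kg·m·s⁻²·m·s⁻¹ = kg·m²·s⁻³
  (e) [kg·s⁻²·A⁻¹] · [m²] = kg·m²·s⁻²·A⁻¹
Only (a) matches kg·m²·s⁻³·A⁻¹.

(a)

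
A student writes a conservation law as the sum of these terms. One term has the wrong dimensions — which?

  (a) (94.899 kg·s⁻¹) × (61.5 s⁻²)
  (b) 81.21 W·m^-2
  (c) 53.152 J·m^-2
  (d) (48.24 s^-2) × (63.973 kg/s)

Work out the base dimensions of each:
  (a) [kg·s⁻¹] · [s⁻²] = kg·s⁻³
  (b) W·m⁻² = J·s⁻¹·m⁻² = kg·s⁻³
  (c) J·m⁻² = N·m·m⁻² = kg·s⁻²
  (d) [s⁻²] · [kg·s⁻¹] = kg·s⁻³
All reduce to kg·s⁻³ except (c), which is kg·s⁻².

(c)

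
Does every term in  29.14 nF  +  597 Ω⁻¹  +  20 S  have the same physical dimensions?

Work out the base dimensions of each:
  29.14 nF:  F = C·V⁻¹ = kg⁻¹·m⁻²·s⁴·A²
  597 Ω⁻¹:  Ω⁻¹ = (V·A⁻¹)⁻¹ = kg⁻¹·m⁻²·s³·A²
  20 S:  S = Ω⁻¹ = kg⁻¹·m⁻²·s³·A²
The terms do not share a single dimension (kg⁻¹·m⁻²·s³·A² vs kg⁻¹·m⁻²·s⁴·A²).

No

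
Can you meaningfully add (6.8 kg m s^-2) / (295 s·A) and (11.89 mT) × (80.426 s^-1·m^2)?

No

Expand each in SI base units:
  (6.8 kg m s^-2) / (295 s·A):  [kg·m·s⁻²] / [s·A] = kg·m·s⁻³·A⁻¹
  (11.89 mT) × (80.426 s^-1·m^2):  [kg·s⁻²·A⁻¹] · [m²·s⁻¹] = kg·m²·s⁻³·A⁻¹
kg·m·s⁻³·A⁻¹ ≠ kg·m²·s⁻³·A⁻¹, so they cannot be added.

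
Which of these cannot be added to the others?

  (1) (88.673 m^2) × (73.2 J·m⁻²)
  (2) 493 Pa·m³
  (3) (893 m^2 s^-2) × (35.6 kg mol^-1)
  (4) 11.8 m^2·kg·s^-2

(3)

Expand each in SI base units:
  (1) [m²] · [kg·s⁻²] = kg·m²·s⁻²
  (2) Pa·m³ = N·m⁻²·m³ = kg·m²·s⁻²
  (3) [m²·s⁻²] · [kg·mol⁻¹] = kg·m²·s⁻²·mol⁻¹
  (4) kg·m²·s⁻²
All reduce to kg·m²·s⁻² except (3), which is kg·m²·s⁻²·mol⁻¹.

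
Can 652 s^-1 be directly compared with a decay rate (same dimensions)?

In SI base units:
  652 s^-1:  s⁻¹
  a decay rate:  [decay rate] = s⁻¹
Both are s⁻¹, so they have the same dimensions and can be added.

Yes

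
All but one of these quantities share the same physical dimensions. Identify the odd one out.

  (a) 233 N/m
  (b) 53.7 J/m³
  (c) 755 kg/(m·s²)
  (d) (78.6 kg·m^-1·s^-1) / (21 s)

(a)

Dimensions:
  (a) N·m⁻¹ = kg·m·s⁻²·m⁻¹ = kg·s⁻²
  (b) J·m⁻³ = N·m·m⁻³ = kg·m⁻¹·s⁻²
  (c) kg·m⁻¹·s⁻²
  (d) [kg·m⁻¹·s⁻¹] / [s] = kg·m⁻¹·s⁻²
All reduce to kg·m⁻¹·s⁻² except (a), which is kg·s⁻².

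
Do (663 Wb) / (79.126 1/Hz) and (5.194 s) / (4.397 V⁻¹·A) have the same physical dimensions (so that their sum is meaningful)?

No

In SI base units:
  (663 Wb) / (79.126 1/Hz):  [kg·m²·s⁻²·A⁻¹] / [s] = kg·m²·s⁻³·A⁻¹
  (5.194 s) / (4.397 V⁻¹·A):  [s] / [kg⁻¹·m⁻²·s³·A²] = kg·m²·s⁻²·A⁻²
kg·m²·s⁻³·A⁻¹ ≠ kg·m²·s⁻²·A⁻², so they cannot be added.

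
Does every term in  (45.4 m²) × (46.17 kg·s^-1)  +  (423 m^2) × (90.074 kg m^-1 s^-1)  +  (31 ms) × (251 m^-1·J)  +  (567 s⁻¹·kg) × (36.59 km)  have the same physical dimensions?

Work out the base dimensions of each:
  (45.4 m²) × (46.17 kg·s^-1):  [m²] · [kg·s⁻¹] = kg·m²·s⁻¹
  (423 m^2) × (90.074 kg m^-1 s^-1):  [m²] · [kg·m⁻¹·s⁻¹] = kg·m·s⁻¹
  (31 ms) × (251 m^-1·J):  [s] · [kg·m·s⁻²] = kg·m·s⁻¹
  (567 s⁻¹·kg) × (36.59 km):  [kg·s⁻¹] · [m] = kg·m·s⁻¹
The terms do not share a single dimension (kg·m²·s⁻¹ vs kg·m·s⁻¹).

No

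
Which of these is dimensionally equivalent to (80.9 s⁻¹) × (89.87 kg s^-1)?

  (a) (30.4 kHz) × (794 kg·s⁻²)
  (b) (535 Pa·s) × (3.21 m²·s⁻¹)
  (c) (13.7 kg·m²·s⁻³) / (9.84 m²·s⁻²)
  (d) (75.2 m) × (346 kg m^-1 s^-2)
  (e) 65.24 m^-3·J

Reference: [s⁻¹] · [kg·s⁻¹] = kg·s⁻².
Each option:
  (a) [s⁻¹] · [kg·s⁻²] = kg·s⁻³
  (b) [kg·m⁻¹·s⁻¹] · [m²·s⁻¹] = kg·m·s⁻²
  (c) [kg·m²·s⁻³] / [m²·s⁻²] = kg·s⁻¹
  (d) [m] · [kg·m⁻¹·s⁻²] = kg·s⁻²  ← same
  (e) J·m⁻³ = N·m·m⁻³ = kg·m⁻¹·s⁻²
Only (d) matches kg·s⁻².

(d)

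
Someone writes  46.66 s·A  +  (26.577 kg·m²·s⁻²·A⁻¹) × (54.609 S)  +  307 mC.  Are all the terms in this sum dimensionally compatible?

Yes

In SI base units:
  46.66 s·A:  A·s = s·A
  (26.577 kg·m²·s⁻²·A⁻¹) × (54.609 S):  [kg·m²·s⁻²·A⁻¹] · [kg⁻¹·m⁻²·s³·A²] = s·A
  307 mC:  C = s·A
Every term reduces to s·A.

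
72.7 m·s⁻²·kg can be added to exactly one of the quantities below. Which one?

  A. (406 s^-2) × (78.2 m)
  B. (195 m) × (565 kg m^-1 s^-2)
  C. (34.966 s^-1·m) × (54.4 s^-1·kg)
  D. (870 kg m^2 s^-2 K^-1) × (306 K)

Reference: kg·m·s⁻².
Each option:
  A. [s⁻²] · [m] = m·s⁻²
  B. [m] · [kg·m⁻¹·s⁻²] = kg·s⁻²
  C. [m·s⁻¹] · [kg·s⁻¹] = kg·m·s⁻²  ← same
  D. [kg·m²·s⁻²·K⁻¹] · [K] = kg·m²·s⁻²
Only C. matches kg·m·s⁻².

C.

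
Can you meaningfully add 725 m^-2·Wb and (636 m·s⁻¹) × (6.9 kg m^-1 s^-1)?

Dimensions:
  725 m^-2·Wb:  Wb·m⁻² = V·s·m⁻² = kg·s⁻²·A⁻¹
  (636 m·s⁻¹) × (6.9 kg m^-1 s^-1):  [m·s⁻¹] · [kg·m⁻¹·s⁻¹] = kg·s⁻²
kg·s⁻²·A⁻¹ ≠ kg·s⁻², so they cannot be added.

No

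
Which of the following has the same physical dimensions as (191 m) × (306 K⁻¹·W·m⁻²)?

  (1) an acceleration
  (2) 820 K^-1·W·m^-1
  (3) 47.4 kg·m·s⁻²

(2)

Reference: [m] · [kg·s⁻³·K⁻¹] = kg·m·s⁻³·K⁻¹.
Each option:
  (1) [acceleration] = m·s⁻²
  (2) W·m⁻¹·K⁻¹ = J·s⁻¹·m⁻¹·K⁻¹ = kg·m·s⁻³·K⁻¹  ← same
  (3) kg·m·s⁻²
Only (2) matches kg·m·s⁻³·K⁻¹.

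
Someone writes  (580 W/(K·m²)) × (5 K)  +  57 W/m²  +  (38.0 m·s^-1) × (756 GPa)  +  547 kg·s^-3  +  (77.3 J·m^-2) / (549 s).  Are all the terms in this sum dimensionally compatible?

Yes

Expand each in SI base units:
  (580 W/(K·m²)) × (5 K):  [kg·s⁻³·K⁻¹] · [K] = kg·s⁻³
  57 W/m²:  W·m⁻² = J·s⁻¹·m⁻² = kg·s⁻³
  (38.0 m·s^-1) × (756 GPa):  [m·s⁻¹] · [kg·m⁻¹·s⁻²] = kg·s⁻³
  547 kg·s^-3:  kg·s⁻³
  (77.3 J·m^-2) / (549 s):  [kg·s⁻²] / [s] = kg·s⁻³
Every term reduces to kg·s⁻³.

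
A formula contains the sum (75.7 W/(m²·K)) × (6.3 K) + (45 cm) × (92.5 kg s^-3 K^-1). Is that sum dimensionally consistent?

No

In SI base units:
  (75.7 W/(m²·K)) × (6.3 K):  [kg·s⁻³·K⁻¹] · [K] = kg·s⁻³
  (45 cm) × (92.5 kg s^-3 K^-1):  [m] · [kg·s⁻³·K⁻¹] = kg·m·s⁻³·K⁻¹
kg·s⁻³ ≠ kg·m·s⁻³·K⁻¹, so they cannot be added.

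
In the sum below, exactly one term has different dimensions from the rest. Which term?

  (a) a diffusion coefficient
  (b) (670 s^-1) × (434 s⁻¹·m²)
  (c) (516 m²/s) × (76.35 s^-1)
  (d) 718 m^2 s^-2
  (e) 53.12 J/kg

(a)

Reduce each to base SI dimensions:
  (a) [diffusion coefficient] = m²·s⁻¹
  (b) [s⁻¹] · [m²·s⁻¹] = m²·s⁻²
  (c) [m²·s⁻¹] · [s⁻¹] = m²·s⁻²
  (d) m²·s⁻²
  (e) J·kg⁻¹ = N·m·kg⁻¹ = m²·s⁻²
All reduce to m²·s⁻² except (a), which is m²·s⁻¹.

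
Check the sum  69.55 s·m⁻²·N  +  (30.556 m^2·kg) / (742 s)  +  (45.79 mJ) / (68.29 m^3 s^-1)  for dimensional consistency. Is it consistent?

Work out the base dimensions of each:
  69.55 s·m⁻²·N:  N·s·m⁻² = kg·m·s⁻²·s·m⁻² = kg·m⁻¹·s⁻¹
  (30.556 m^2·kg) / (742 s):  [kg·m²] / [s] = kg·m²·s⁻¹
  (45.79 mJ) / (68.29 m^3 s^-1):  [kg·m²·s⁻²] / [m³·s⁻¹] = kg·m⁻¹·s⁻¹
The terms do not share a single dimension (kg·m²·s⁻¹ vs kg·m⁻¹·s⁻¹).

No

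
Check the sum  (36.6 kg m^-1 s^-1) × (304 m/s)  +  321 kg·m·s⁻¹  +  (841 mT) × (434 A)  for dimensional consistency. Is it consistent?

No

Work out the base dimensions of each:
  (36.6 kg m^-1 s^-1) × (304 m/s):  [kg·m⁻¹·s⁻¹] · [m·s⁻¹] = kg·s⁻²
  321 kg·m·s⁻¹:  kg·m·s⁻¹
  (841 mT) × (434 A):  [kg·s⁻²·A⁻¹] · [A] = kg·s⁻²
The terms do not share a single dimension (kg·m·s⁻¹ vs kg·s⁻²).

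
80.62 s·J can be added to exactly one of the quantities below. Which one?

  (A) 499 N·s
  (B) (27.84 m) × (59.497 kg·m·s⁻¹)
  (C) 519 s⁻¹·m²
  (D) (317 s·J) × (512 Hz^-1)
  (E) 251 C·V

(B)

Reference: J·s = N·m·s = kg·m²·s⁻¹.
Each option:
  (A) N·s = kg·m·s⁻²·s = kg·m·s⁻¹
  (B) [m] · [kg·m·s⁻¹] = kg·m²·s⁻¹  ← same
  (C) m²·s⁻¹
  (D) [kg·m²·s⁻¹] · [s] = kg·m²
  (E) C·V = s·A·J·C⁻¹ = kg·m²·s⁻²
Only (B) matches kg·m²·s⁻¹.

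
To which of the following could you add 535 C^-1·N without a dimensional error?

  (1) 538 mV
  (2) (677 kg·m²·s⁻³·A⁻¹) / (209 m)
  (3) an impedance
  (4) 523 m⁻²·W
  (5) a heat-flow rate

(2)

Reference: N·C⁻¹ = kg·m·s⁻²·(s·A)⁻¹ = kg·m·s⁻³·A⁻¹.
Each option:
  (1) V = J·C⁻¹ = kg·m²·s⁻³·A⁻¹
  (2) [kg·m²·s⁻³·A⁻¹] / [m] = kg·m·s⁻³·A⁻¹  ← same
  (3) [impedance] = kg·m²·s⁻³·A⁻²
  (4) W·m⁻² = J·s⁻¹·m⁻² = kg·s⁻³
  (5) [heat-flow rate] = kg·m²·s⁻³
Only (2) matches kg·m·s⁻³·A⁻¹.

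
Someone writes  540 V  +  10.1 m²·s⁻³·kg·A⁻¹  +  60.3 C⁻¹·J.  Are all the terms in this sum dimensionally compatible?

In SI base units:
  540 V:  V = J·C⁻¹ = kg·m²·s⁻³·A⁻¹
  10.1 m²·s⁻³·kg·A⁻¹:  kg·m²·s⁻³·A⁻¹
  60.3 C⁻¹·J:  J·C⁻¹ = N·m·(s·A)⁻¹ = kg·m²·s⁻³·A⁻¹
Every term reduces to kg·m²·s⁻³·A⁻¹.

Yes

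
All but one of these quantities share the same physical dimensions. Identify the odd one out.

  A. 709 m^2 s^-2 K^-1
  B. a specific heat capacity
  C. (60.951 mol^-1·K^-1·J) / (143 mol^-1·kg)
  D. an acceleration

In SI base units:
  A. m²·s⁻²·K⁻¹
  B. [specific heat capacity] = m²·s⁻²·K⁻¹
  C. [kg·m²·s⁻²·K⁻¹·mol⁻¹] / [kg·mol⁻¹] = m²·s⁻²·K⁻¹
  D. [acceleration] = m·s⁻²
All reduce to m²·s⁻²·K⁻¹ except D., which is m·s⁻².

D.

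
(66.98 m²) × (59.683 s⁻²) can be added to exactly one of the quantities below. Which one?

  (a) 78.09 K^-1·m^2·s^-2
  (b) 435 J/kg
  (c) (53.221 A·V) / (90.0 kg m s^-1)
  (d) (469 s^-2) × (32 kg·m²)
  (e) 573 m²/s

(b)

Reference: [m²] · [s⁻²] = m²·s⁻².
Each option:
  (a) m²·s⁻²·K⁻¹
  (b) J·kg⁻¹ = N·m·kg⁻¹ = m²·s⁻²  ← same
  (c) [kg·m²·s⁻³] / [kg·m·s⁻¹] = m·s⁻²
  (d) [s⁻²] · [kg·m²] = kg·m²·s⁻²
  (e) m²·s⁻¹
Only (b) matches m²·s⁻².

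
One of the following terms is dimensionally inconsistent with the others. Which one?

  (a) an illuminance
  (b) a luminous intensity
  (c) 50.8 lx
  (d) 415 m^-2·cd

In SI base units:
  (a) [illuminance] = m⁻²·cd
  (b) [luminous intensity] = cd
  (c) lx = lm·m⁻² = m⁻²·cd
  (d) cd·m⁻² = m⁻²·cd
All reduce to m⁻²·cd except (b), which is cd.

(b)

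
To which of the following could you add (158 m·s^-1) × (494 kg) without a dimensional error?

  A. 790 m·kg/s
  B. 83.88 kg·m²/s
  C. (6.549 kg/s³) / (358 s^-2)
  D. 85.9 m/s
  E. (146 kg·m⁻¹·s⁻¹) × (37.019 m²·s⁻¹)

A.

Reference: [m·s⁻¹] · [kg] = kg·m·s⁻¹.
Each option:
  A. kg·m·s⁻¹  ← same
  B. kg·m²·s⁻¹
  C. [kg·s⁻³] / [s⁻²] = kg·s⁻¹
  D. m·s⁻¹
  E. [kg·m⁻¹·s⁻¹] · [m²·s⁻¹] = kg·m·s⁻²
Only A. matches kg·m·s⁻¹.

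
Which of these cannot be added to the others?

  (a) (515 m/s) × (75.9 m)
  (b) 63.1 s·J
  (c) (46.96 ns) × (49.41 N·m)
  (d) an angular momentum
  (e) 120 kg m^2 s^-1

Expand each in SI base units:
  (a) [m·s⁻¹] · [m] = m²·s⁻¹
  (b) J·s = N·m·s = kg·m²·s⁻¹
  (c) [s] · [kg·m²·s⁻²] = kg·m²·s⁻¹
  (d) [angular momentum] = kg·m²·s⁻¹
  (e) kg·m²·s⁻¹
All reduce to kg·m²·s⁻¹ except (a), which is m²·s⁻¹.

(a)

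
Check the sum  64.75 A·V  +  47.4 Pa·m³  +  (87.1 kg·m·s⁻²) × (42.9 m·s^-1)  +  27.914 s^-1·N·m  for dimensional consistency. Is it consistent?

Reduce each to base SI dimensions:
  64.75 A·V:  V·A = J·C⁻¹·A = kg·m²·s⁻³
  47.4 Pa·m³:  Pa·m³ = N·m⁻²·m³ = kg·m²·s⁻²
  (87.1 kg·m·s⁻²) × (42.9 m·s^-1):  [kg·m·s⁻²] · [m·s⁻¹] = kg·m²·s⁻³
  27.914 s^-1·N·m:  N·m·s⁻¹ = kg·m·s⁻²·m·s⁻¹ = kg·m²·s⁻³
The terms do not share a single dimension (kg·m²·s⁻² vs kg·m²·s⁻³).

No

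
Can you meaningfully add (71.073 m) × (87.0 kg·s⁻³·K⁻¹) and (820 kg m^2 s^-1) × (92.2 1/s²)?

No

Expand each in SI base units:
  (71.073 m) × (87.0 kg·s⁻³·K⁻¹):  [m] · [kg·s⁻³·K⁻¹] = kg·m·s⁻³·K⁻¹
  (820 kg m^2 s^-1) × (92.2 1/s²):  [kg·m²·s⁻¹] · [s⁻²] = kg·m²·s⁻³
kg·m·s⁻³·K⁻¹ ≠ kg·m²·s⁻³, so they cannot be added.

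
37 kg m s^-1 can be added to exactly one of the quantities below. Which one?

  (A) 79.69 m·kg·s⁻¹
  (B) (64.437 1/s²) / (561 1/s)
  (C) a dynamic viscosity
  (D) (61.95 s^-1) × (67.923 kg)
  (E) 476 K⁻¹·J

(A)

Reference: kg·m·s⁻¹.
Each option:
  (A) kg·m·s⁻¹  ← same
  (B) [s⁻²] / [s⁻¹] = s⁻¹
  (C) [dynamic viscosity] = kg·m⁻¹·s⁻¹
  (D) [s⁻¹] · [kg] = kg·s⁻¹
  (E) J·K⁻¹ = N·m·K⁻¹ = kg·m²·s⁻²·K⁻¹
Only (A) matches kg·m·s⁻¹.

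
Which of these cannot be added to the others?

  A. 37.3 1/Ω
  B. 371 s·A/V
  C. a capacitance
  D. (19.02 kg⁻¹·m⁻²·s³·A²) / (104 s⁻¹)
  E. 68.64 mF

A.

In SI base units:
  A. Ω⁻¹ = (V·A⁻¹)⁻¹ = kg⁻¹·m⁻²·s³·A²
  B. A·s·V⁻¹ = A·s·(J·C⁻¹)⁻¹ = kg⁻¹·m⁻²·s⁴·A²
  C. [capacitance] = kg⁻¹·m⁻²·s⁴·A²
  D. [kg⁻¹·m⁻²·s³·A²] / [s⁻¹] = kg⁻¹·m⁻²·s⁴·A²
  E. F = C·V⁻¹ = kg⁻¹·m⁻²·s⁴·A²
All reduce to kg⁻¹·m⁻²·s⁴·A² except A., which is kg⁻¹·m⁻²·s³·A².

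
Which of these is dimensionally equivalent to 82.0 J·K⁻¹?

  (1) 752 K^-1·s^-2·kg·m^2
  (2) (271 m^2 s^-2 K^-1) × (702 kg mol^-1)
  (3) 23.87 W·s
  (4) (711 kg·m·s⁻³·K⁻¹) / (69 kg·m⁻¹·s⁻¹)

Reference: J·K⁻¹ = N·m·K⁻¹ = kg·m²·s⁻²·K⁻¹.
Each option:
  (1) kg·m²·s⁻²·K⁻¹  ← same
  (2) [m²·s⁻²·K⁻¹] · [kg·mol⁻¹] = kg·m²·s⁻²·K⁻¹·mol⁻¹
  (3) W·s = J·s⁻¹·s = kg·m²·s⁻²
  (4) [kg·m·s⁻³·K⁻¹] / [kg·m⁻¹·s⁻¹] = m²·s⁻²·K⁻¹
Only (1) matches kg·m²·s⁻²·K⁻¹.

(1)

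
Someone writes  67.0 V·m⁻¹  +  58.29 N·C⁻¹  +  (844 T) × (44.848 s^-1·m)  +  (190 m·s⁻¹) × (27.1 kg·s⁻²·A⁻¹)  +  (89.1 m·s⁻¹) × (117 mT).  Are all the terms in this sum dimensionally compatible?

In SI base units:
  67.0 V·m⁻¹:  V·m⁻¹ = J·C⁻¹·m⁻¹ = kg·m·s⁻³·A⁻¹
  58.29 N·C⁻¹:  N·C⁻¹ = kg·m·s⁻²·(s·A)⁻¹ = kg·m·s⁻³·A⁻¹
  (844 T) × (44.848 s^-1·m):  [kg·s⁻²·A⁻¹] · [m·s⁻¹] = kg·m·s⁻³·A⁻¹
  (190 m·s⁻¹) × (27.1 kg·s⁻²·A⁻¹):  [m·s⁻¹] · [kg·s⁻²·A⁻¹] = kg·m·s⁻³·A⁻¹
  (89.1 m·s⁻¹) × (117 mT):  [m·s⁻¹] · [kg·s⁻²·A⁻¹] = kg·m·s⁻³·A⁻¹
Every term reduces to kg·m·s⁻³·A⁻¹.

Yes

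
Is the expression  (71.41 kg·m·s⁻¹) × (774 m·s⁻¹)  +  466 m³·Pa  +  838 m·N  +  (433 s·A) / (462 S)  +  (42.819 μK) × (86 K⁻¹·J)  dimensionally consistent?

No

In SI base units:
  (71.41 kg·m·s⁻¹) × (774 m·s⁻¹):  [kg·m·s⁻¹] · [m·s⁻¹] = kg·m²·s⁻²
  466 m³·Pa:  Pa·m³ = N·m⁻²·m³ = kg·m²·s⁻²
  838 m·N:  N·m = kg·m·s⁻²·m = kg·m²·s⁻²
  (433 s·A) / (462 S):  [s·A] / [kg⁻¹·m⁻²·s³·A²] = kg·m²·s⁻²·A⁻¹
  (42.819 μK) × (86 K⁻¹·J):  [K] · [kg·m²·s⁻²·K⁻¹] = kg·m²·s⁻²
The terms do not share a single dimension (kg·m²·s⁻² vs kg·m²·s⁻²·A⁻¹).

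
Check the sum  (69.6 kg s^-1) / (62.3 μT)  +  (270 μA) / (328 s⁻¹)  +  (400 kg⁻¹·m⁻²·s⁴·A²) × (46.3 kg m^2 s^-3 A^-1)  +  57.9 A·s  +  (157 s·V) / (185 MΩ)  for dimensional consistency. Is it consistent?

Reduce each to base SI dimensions:
  (69.6 kg s^-1) / (62.3 μT):  [kg·s⁻¹] / [kg·s⁻²·A⁻¹] = s·A
  (270 μA) / (328 s⁻¹):  [A] / [s⁻¹] = s·A
  (400 kg⁻¹·m⁻²·s⁴·A²) × (46.3 kg m^2 s^-3 A^-1):  [kg⁻¹·m⁻²·s⁴·A²] · [kg·m²·s⁻³·A⁻¹] = s·A
  57.9 A·s:  A·s = s·A
  (157 s·V) / (185 MΩ):  [kg·m²·s⁻²·A⁻¹] / [kg·m²·s⁻³·A⁻²] = s·A
Every term reduces to s·A.

Yes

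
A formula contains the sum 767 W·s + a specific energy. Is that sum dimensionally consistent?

Dimensions:
  767 W·s:  W·s = J·s⁻¹·s = kg·m²·s⁻²
  a specific energy:  [specific energy] = m²·s⁻²
kg·m²·s⁻² ≠ m²·s⁻², so they cannot be added.

No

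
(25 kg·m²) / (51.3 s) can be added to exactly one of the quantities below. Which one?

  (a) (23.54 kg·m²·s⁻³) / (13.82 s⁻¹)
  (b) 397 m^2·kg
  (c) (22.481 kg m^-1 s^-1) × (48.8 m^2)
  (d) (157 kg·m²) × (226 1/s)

Reference: [kg·m²] / [s] = kg·m²·s⁻¹.
Each option:
  (a) [kg·m²·s⁻³] / [s⁻¹] = kg·m²·s⁻²
  (b) kg·m²
  (c) [kg·m⁻¹·s⁻¹] · [m²] = kg·m·s⁻¹
  (d) [kg·m²] · [s⁻¹] = kg·m²·s⁻¹  ← same
Only (d) matches kg·m²·s⁻¹.

(d)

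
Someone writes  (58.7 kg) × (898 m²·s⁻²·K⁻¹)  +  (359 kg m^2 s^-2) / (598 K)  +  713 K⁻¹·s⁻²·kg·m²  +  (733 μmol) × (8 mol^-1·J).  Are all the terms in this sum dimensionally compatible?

No

Reduce each to base SI dimensions:
  (58.7 kg) × (898 m²·s⁻²·K⁻¹):  [kg] · [m²·s⁻²·K⁻¹] = kg·m²·s⁻²·K⁻¹
  (359 kg m^2 s^-2) / (598 K):  [kg·m²·s⁻²] / [K] = kg·m²·s⁻²·K⁻¹
  713 K⁻¹·s⁻²·kg·m²:  kg·m²·s⁻²·K⁻¹
  (733 μmol) × (8 mol^-1·J):  [mol] · [kg·m²·s⁻²·mol⁻¹] = kg·m²·s⁻²
The terms do not share a single dimension (kg·m²·s⁻² vs kg·m²·s⁻²·K⁻¹).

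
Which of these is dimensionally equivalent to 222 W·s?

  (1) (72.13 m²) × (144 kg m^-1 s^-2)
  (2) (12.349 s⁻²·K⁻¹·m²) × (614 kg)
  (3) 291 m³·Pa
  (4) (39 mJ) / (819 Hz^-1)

Reference: W·s = J·s⁻¹·s = kg·m²·s⁻².
Each option:
  (1) [m²] · [kg·m⁻¹·s⁻²] = kg·m·s⁻²
  (2) [m²·s⁻²·K⁻¹] · [kg] = kg·m²·s⁻²·K⁻¹
  (3) Pa·m³ = N·m⁻²·m³ = kg·m²·s⁻²  ← same
  (4) [kg·m²·s⁻²] / [s] = kg·m²·s⁻³
Only (3) matches kg·m²·s⁻².

(3)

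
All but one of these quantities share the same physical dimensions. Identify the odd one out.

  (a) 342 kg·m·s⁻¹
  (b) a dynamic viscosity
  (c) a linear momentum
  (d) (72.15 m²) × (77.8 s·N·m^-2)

(b)

In SI base units:
  (a) kg·m·s⁻¹
  (b) [dynamic viscosity] = kg·m⁻¹·s⁻¹
  (c) [linear momentum] = kg·m·s⁻¹
  (d) [m²] · [kg·m⁻¹·s⁻¹] = kg·m·s⁻¹
All reduce to kg·m·s⁻¹ except (b), which is kg·m⁻¹·s⁻¹.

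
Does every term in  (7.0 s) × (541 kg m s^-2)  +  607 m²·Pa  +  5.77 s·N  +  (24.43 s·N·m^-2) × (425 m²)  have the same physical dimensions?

No

Work out the base dimensions of each:
  (7.0 s) × (541 kg m s^-2):  [s] · [kg·m·s⁻²] = kg·m·s⁻¹
  607 m²·Pa:  Pa·m² = N·m⁻²·m² = kg·m·s⁻²
  5.77 s·N:  N·s = kg·m·s⁻²·s = kg·m·s⁻¹
  (24.43 s·N·m^-2) × (425 m²):  [kg·m⁻¹·s⁻¹] · [m²] = kg·m·s⁻¹
The terms do not share a single dimension (kg·m·s⁻² vs kg·m·s⁻¹).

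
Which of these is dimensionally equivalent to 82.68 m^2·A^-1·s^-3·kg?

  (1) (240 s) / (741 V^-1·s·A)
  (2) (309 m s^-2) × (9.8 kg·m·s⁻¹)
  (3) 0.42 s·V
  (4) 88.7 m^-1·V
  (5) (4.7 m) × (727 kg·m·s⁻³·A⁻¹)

(5)

Reference: kg·m²·s⁻³·A⁻¹.
Each option:
  (1) [s] / [kg⁻¹·m⁻²·s⁴·A²] = kg·m²·s⁻³·A⁻²
  (2) [m·s⁻²] · [kg·m·s⁻¹] = kg·m²·s⁻³
  (3) V·s = J·C⁻¹·s = kg·m²·s⁻²·A⁻¹
  (4) V·m⁻¹ = J·C⁻¹·m⁻¹ = kg·m·s⁻³·A⁻¹
  (5) [m] · [kg·m·s⁻³·A⁻¹] = kg·m²·s⁻³·A⁻¹  ← same
Only (5) matches kg·m²·s⁻³·A⁻¹.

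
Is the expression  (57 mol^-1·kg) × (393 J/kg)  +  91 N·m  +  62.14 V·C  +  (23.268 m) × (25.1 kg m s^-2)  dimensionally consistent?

In SI base units:
  (57 mol^-1·kg) × (393 J/kg):  [kg·mol⁻¹] · [m²·s⁻²] = kg·m²·s⁻²·mol⁻¹
  91 N·m:  N·m = kg·m·s⁻²·m = kg·m²·s⁻²
  62.14 V·C:  C·V = s·A·J·C⁻¹ = kg·m²·s⁻²
  (23.268 m) × (25.1 kg m s^-2):  [m] · [kg·m·s⁻²] = kg·m²·s⁻²
The terms do not share a single dimension (kg·m²·s⁻² vs kg·m²·s⁻²·mol⁻¹).

No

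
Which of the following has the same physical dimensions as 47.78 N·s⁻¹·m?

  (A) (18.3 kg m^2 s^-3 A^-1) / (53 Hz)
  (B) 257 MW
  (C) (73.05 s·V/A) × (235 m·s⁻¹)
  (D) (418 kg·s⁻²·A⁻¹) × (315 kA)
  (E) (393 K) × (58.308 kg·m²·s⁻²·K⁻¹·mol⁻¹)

Reference: N·m·s⁻¹ = kg·m·s⁻²·m·s⁻¹ = kg·m²·s⁻³.
Each option:
  (A) [kg·m²·s⁻³·A⁻¹] / [s⁻¹] = kg·m²·s⁻²·A⁻¹
  (B) W = J·s⁻¹ = kg·m²·s⁻³  ← same
  (C) [kg·m²·s⁻²·A⁻²] · [m·s⁻¹] = kg·m³·s⁻³·A⁻²
  (D) [kg·s⁻²·A⁻¹] · [A] = kg·s⁻²
  (E) [K] · [kg·m²·s⁻²·K⁻¹·mol⁻¹] = kg·m²·s⁻²·mol⁻¹
Only (B) matches kg·m²·s⁻³.

(B)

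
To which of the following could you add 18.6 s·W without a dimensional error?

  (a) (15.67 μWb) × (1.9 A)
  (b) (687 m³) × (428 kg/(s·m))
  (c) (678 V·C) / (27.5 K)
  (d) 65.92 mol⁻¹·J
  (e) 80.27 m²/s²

(a)

Reference: W·s = J·s⁻¹·s = kg·m²·s⁻².
Each option:
  (a) [kg·m²·s⁻²·A⁻¹] · [A] = kg·m²·s⁻²  ← same
  (b) [m³] · [kg·m⁻¹·s⁻¹] = kg·m²·s⁻¹
  (c) [kg·m²·s⁻²] / [K] = kg·m²·s⁻²·K⁻¹
  (d) J·mol⁻¹ = N·m·mol⁻¹ = kg·m²·s⁻²·mol⁻¹
  (e) m²·s⁻²
Only (a) matches kg·m²·s⁻².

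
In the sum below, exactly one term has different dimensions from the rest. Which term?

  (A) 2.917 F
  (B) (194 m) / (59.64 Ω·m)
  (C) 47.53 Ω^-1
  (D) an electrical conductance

(A)

In SI base units:
  (A) F = C·V⁻¹ = kg⁻¹·m⁻²·s⁴·A²
  (B) [m] / [kg·m³·s⁻³·A⁻²] = kg⁻¹·m⁻²·s³·A²
  (C) Ω⁻¹ = (V·A⁻¹)⁻¹ = kg⁻¹·m⁻²·s³·A²
  (D) [electrical conductance] = kg⁻¹·m⁻²·s³·A²
All reduce to kg⁻¹·m⁻²·s³·A² except (A), which is kg⁻¹·m⁻²·s⁴·A².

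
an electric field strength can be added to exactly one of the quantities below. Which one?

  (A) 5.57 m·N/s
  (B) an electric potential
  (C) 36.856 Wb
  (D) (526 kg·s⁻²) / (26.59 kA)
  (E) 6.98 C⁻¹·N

Reference: [electric field strength] = kg·m·s⁻³·A⁻¹.
Each option:
  (A) N·m·s⁻¹ = kg·m·s⁻²·m·s⁻¹ = kg·m²·s⁻³
  (B) [electric potential] = kg·m²·s⁻³·A⁻¹
  (C) Wb = V·s = kg·m²·s⁻²·A⁻¹
  (D) [kg·s⁻²] / [A] = kg·s⁻²·A⁻¹
  (E) N·C⁻¹ = kg·m·s⁻²·(s·A)⁻¹ = kg·m·s⁻³·A⁻¹  ← same
Only (E) matches kg·m·s⁻³·A⁻¹.

(E)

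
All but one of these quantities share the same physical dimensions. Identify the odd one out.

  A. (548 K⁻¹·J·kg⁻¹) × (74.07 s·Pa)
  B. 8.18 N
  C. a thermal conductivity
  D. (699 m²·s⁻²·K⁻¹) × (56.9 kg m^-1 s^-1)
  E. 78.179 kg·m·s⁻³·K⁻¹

Reduce each to base SI dimensions:
  A. [m²·s⁻²·K⁻¹] · [kg·m⁻¹·s⁻¹] = kg·m·s⁻³·K⁻¹
  B. N = kg·m·s⁻²
  C. [thermal conductivity] = kg·m·s⁻³·K⁻¹
  D. [m²·s⁻²·K⁻¹] · [kg·m⁻¹·s⁻¹] = kg·m·s⁻³·K⁻¹
  E. kg·m·s⁻³·K⁻¹
All reduce to kg·m·s⁻³·K⁻¹ except B., which is kg·m·s⁻².

B.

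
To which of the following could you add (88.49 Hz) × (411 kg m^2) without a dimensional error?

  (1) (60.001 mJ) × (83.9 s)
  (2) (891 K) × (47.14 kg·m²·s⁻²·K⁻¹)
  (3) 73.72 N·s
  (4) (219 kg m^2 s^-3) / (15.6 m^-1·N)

Reference: [s⁻¹] · [kg·m²] = kg·m²·s⁻¹.
Each option:
  (1) [kg·m²·s⁻²] · [s] = kg·m²·s⁻¹  ← same
  (2) [K] · [kg·m²·s⁻²·K⁻¹] = kg·m²·s⁻²
  (3) N·s = kg·m·s⁻²·s = kg·m·s⁻¹
  (4) [kg·m²·s⁻³] / [kg·s⁻²] = m²·s⁻¹
Only (1) matches kg·m²·s⁻¹.

(1)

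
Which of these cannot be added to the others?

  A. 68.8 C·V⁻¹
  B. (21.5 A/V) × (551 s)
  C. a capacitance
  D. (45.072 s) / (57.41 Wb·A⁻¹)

D.

In SI base units:
  A. C·V⁻¹ = s·A·(J·C⁻¹)⁻¹ = kg⁻¹·m⁻²·s⁴·A²
  B. [kg⁻¹·m⁻²·s³·A²] · [s] = kg⁻¹·m⁻²·s⁴·A²
  C. [capacitance] = kg⁻¹·m⁻²·s⁴·A²
  D. [s] / [kg·m²·s⁻²·A⁻²] = kg⁻¹·m⁻²·s³·A²
All reduce to kg⁻¹·m⁻²·s⁴·A² except D., which is kg⁻¹·m⁻²·s³·A².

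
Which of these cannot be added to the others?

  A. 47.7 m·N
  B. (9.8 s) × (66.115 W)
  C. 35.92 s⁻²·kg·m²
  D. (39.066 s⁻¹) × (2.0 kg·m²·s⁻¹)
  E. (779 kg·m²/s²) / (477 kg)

E.

Reduce each to base SI dimensions:
  A. N·m = kg·m·s⁻²·m = kg·m²·s⁻²
  B. [s] · [kg·m²·s⁻³] = kg·m²·s⁻²
  C. kg·m²·s⁻²
  D. [s⁻¹] · [kg·m²·s⁻¹] = kg·m²·s⁻²
  E. [kg·m²·s⁻²] / [kg] = m²·s⁻²
All reduce to kg·m²·s⁻² except E., which is m²·s⁻².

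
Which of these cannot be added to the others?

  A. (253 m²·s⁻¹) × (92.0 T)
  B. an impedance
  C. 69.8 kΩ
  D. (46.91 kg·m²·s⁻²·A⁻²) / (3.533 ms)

Expand each in SI base units:
  A. [m²·s⁻¹] · [kg·s⁻²·A⁻¹] = kg·m²·s⁻³·A⁻¹
  B. [impedance] = kg·m²·s⁻³·A⁻²
  C. Ω = V·A⁻¹ = kg·m²·s⁻³·A⁻²
  D. [kg·m²·s⁻²·A⁻²] / [s] = kg·m²·s⁻³·A⁻²
All reduce to kg·m²·s⁻³·A⁻² except A., which is kg·m²·s⁻³·A⁻¹.

A.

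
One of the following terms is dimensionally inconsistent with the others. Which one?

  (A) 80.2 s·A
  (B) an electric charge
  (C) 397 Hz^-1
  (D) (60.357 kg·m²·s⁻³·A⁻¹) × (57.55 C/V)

Dimensions:
  (A) A·s = s·A
  (B) [electric charge] = s·A
  (C) Hz⁻¹ = (s⁻¹)⁻¹ = s
  (D) [kg·m²·s⁻³·A⁻¹] · [kg⁻¹·m⁻²·s⁴·A²] = s·A
All reduce to s·A except (C), which is s.

(C)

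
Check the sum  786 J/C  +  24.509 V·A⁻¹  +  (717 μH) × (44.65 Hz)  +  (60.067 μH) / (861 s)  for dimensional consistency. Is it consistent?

No

Reduce each to base SI dimensions:
  786 J/C:  J·C⁻¹ = N·m·(s·A)⁻¹ = kg·m²·s⁻³·A⁻¹
  24.509 V·A⁻¹:  V·A⁻¹ = J·C⁻¹·A⁻¹ = kg·m²·s⁻³·A⁻²
  (717 μH) × (44.65 Hz):  [kg·m²·s⁻²·A⁻²] · [s⁻¹] = kg·m²·s⁻³·A⁻²
  (60.067 μH) / (861 s):  [kg·m²·s⁻²·A⁻²] / [s] = kg·m²·s⁻³·A⁻²
The terms do not share a single dimension (kg·m²·s⁻³·A⁻² vs kg·m²·s⁻³·A⁻¹).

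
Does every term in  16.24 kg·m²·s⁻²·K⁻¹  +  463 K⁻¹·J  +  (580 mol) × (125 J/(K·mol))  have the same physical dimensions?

Yes

Reduce each to base SI dimensions:
  16.24 kg·m²·s⁻²·K⁻¹:  kg·m²·s⁻²·K⁻¹
  463 K⁻¹·J:  J·K⁻¹ = N·m·K⁻¹ = kg·m²·s⁻²·K⁻¹
  (580 mol) × (125 J/(K·mol)):  [mol] · [kg·m²·s⁻²·K⁻¹·mol⁻¹] = kg·m²·s⁻²·K⁻¹
Every term reduces to kg·m²·s⁻²·K⁻¹.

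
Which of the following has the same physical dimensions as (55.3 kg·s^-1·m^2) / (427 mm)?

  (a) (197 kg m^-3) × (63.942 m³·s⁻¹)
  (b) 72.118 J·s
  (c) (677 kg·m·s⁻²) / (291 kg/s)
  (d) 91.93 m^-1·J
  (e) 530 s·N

Reference: [kg·m²·s⁻¹] / [m] = kg·m·s⁻¹.
Each option:
  (a) [kg·m⁻³] · [m³·s⁻¹] = kg·s⁻¹
  (b) J·s = N·m·s = kg·m²·s⁻¹
  (c) [kg·m·s⁻²] / [kg·s⁻¹] = m·s⁻¹
  (d) J·m⁻¹ = N·m·m⁻¹ = kg·m·s⁻²
  (e) N·s = kg·m·s⁻²·s = kg·m·s⁻¹  ← same
Only (e) matches kg·m·s⁻¹.

(e)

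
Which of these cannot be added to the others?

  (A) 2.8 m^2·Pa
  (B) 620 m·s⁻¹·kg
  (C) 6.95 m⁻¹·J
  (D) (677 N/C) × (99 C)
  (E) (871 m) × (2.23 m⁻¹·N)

(B)

Dimensions:
  (A) Pa·m² = N·m⁻²·m² = kg·m·s⁻²
  (B) kg·m·s⁻¹
  (C) J·m⁻¹ = N·m·m⁻¹ = kg·m·s⁻²
  (D) [kg·m·s⁻³·A⁻¹] · [s·A] = kg·m·s⁻²
  (E) [m] · [kg·s⁻²] = kg·m·s⁻²
All reduce to kg·m·s⁻² except (B), which is kg·m·s⁻¹.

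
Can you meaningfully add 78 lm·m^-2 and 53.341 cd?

Expand each in SI base units:
  78 lm·m^-2:  lm·m⁻² = cd·m⁻² = m⁻²·cd
  53.341 cd:  cd
m⁻²·cd ≠ cd, so they cannot be added.

No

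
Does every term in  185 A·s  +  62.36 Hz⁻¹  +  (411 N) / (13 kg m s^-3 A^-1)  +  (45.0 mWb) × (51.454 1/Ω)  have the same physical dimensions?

No

In SI base units:
  185 A·s:  A·s = s·A
  62.36 Hz⁻¹:  Hz⁻¹ = (s⁻¹)⁻¹ = s
  (411 N) / (13 kg m s^-3 A^-1):  [kg·m·s⁻²] / [kg·m·s⁻³·A⁻¹] = s·A
  (45.0 mWb) × (51.454 1/Ω):  [kg·m²·s⁻²·A⁻¹] · [kg⁻¹·m⁻²·s³·A²] = s·A
The terms do not share a single dimension (s vs s·A).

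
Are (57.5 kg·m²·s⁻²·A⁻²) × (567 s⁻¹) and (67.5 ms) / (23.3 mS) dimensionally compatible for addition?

Work out the base dimensions of each:
  (57.5 kg·m²·s⁻²·A⁻²) × (567 s⁻¹):  [kg·m²·s⁻²·A⁻²] · [s⁻¹] = kg·m²·s⁻³·A⁻²
  (67.5 ms) / (23.3 mS):  [s] / [kg⁻¹·m⁻²·s³·A²] = kg·m²·s⁻²·A⁻²
kg·m²·s⁻³·A⁻² ≠ kg·m²·s⁻²·A⁻², so they cannot be added.

No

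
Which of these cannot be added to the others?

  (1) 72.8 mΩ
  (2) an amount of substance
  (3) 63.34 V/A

(2)

Dimensions:
  (1) Ω = V·A⁻¹ = kg·m²·s⁻³·A⁻²
  (2) [amount of substance] = mol
  (3) V·A⁻¹ = J·C⁻¹·A⁻¹ = kg·m²·s⁻³·A⁻²
All reduce to kg·m²·s⁻³·A⁻² except (2), which is mol.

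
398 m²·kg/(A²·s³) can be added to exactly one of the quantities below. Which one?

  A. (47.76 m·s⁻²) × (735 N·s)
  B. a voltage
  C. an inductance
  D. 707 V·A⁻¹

Reference: kg·m²·s⁻³·A⁻².
Each option:
  A. [m·s⁻²] · [kg·m·s⁻¹] = kg·m²·s⁻³
  B. [voltage] = kg·m²·s⁻³·A⁻¹
  C. [inductance] = kg·m²·s⁻²·A⁻²
  D. V·A⁻¹ = J·C⁻¹·A⁻¹ = kg·m²·s⁻³·A⁻²  ← same
Only D. matches kg·m²·s⁻³·A⁻².

D.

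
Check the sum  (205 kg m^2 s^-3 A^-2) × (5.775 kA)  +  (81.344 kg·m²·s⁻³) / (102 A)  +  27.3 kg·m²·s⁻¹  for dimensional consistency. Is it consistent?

Work out the base dimensions of each:
  (205 kg m^2 s^-3 A^-2) × (5.775 kA):  [kg·m²·s⁻³·A⁻²] · [A] = kg·m²·s⁻³·A⁻¹
  (81.344 kg·m²·s⁻³) / (102 A):  [kg·m²·s⁻³] / [A] = kg·m²·s⁻³·A⁻¹
  27.3 kg·m²·s⁻¹:  kg·m²·s⁻¹
The terms do not share a single dimension (kg·m²·s⁻³·A⁻¹ vs kg·m²·s⁻¹).

No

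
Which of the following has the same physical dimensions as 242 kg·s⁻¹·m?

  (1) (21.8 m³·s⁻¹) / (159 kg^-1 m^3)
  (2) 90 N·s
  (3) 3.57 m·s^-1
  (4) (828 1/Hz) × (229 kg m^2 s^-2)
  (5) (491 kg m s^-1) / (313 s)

(2)

Reference: kg·m·s⁻¹.
Each option:
  (1) [m³·s⁻¹] / [kg⁻¹·m³] = kg·s⁻¹
  (2) N·s = kg·m·s⁻²·s = kg·m·s⁻¹  ← same
  (3) m·s⁻¹
  (4) [s] · [kg·m²·s⁻²] = kg·m²·s⁻¹
  (5) [kg·m·s⁻¹] / [s] = kg·m·s⁻²
Only (2) matches kg·m·s⁻¹.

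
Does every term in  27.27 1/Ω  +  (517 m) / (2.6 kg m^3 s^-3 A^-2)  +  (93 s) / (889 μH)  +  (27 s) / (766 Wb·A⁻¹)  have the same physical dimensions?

Yes

In SI base units:
  27.27 1/Ω:  Ω⁻¹ = (V·A⁻¹)⁻¹ = kg⁻¹·m⁻²·s³·A²
  (517 m) / (2.6 kg m^3 s^-3 A^-2):  [m] / [kg·m³·s⁻³·A⁻²] = kg⁻¹·m⁻²·s³·A²
  (93 s) / (889 μH):  [s] / [kg·m²·s⁻²·A⁻²] = kg⁻¹·m⁻²·s³·A²
  (27 s) / (766 Wb·A⁻¹):  [s] / [kg·m²·s⁻²·A⁻²] = kg⁻¹·m⁻²·s³·A²
Every term reduces to kg⁻¹·m⁻²·s³·A².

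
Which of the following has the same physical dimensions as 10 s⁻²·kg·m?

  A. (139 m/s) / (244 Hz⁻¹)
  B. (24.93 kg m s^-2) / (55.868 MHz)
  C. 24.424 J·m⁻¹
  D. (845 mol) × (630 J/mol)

C.

Reference: kg·m·s⁻².
Each option:
  A. [m·s⁻¹] / [s] = m·s⁻²
  B. [kg·m·s⁻²] / [s⁻¹] = kg·m·s⁻¹
  C. J·m⁻¹ = N·m·m⁻¹ = kg·m·s⁻²  ← same
  D. [mol] · [kg·m²·s⁻²·mol⁻¹] = kg·m²·s⁻²
Only C. matches kg·m·s⁻².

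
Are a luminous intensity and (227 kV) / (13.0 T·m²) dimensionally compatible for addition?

Expand each in SI base units:
  a luminous intensity:  [luminous intensity] = cd
  (227 kV) / (13.0 T·m²):  [kg·m²·s⁻³·A⁻¹] / [kg·m²·s⁻²·A⁻¹] = s⁻¹
cd ≠ s⁻¹, so they cannot be added.

No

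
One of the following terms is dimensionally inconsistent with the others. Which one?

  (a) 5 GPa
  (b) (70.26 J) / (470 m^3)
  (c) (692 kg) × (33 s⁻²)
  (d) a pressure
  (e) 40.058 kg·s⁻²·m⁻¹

Dimensions:
  (a) Pa = N·m⁻² = kg·m⁻¹·s⁻²
  (b) [kg·m²·s⁻²] / [m³] = kg·m⁻¹·s⁻²
  (c) [kg] · [s⁻²] = kg·s⁻²
  (d) [pressure] = kg·m⁻¹·s⁻²
  (e) kg·m⁻¹·s⁻²
All reduce to kg·m⁻¹·s⁻² except (c), which is kg·s⁻².

(c)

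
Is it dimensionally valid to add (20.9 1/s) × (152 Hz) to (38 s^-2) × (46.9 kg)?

Dimensions:
  (20.9 1/s) × (152 Hz):  [s⁻¹] · [s⁻¹] = s⁻²
  (38 s^-2) × (46.9 kg):  [s⁻²] · [kg] = kg·s⁻²
s⁻² ≠ kg·s⁻², so they cannot be added.

No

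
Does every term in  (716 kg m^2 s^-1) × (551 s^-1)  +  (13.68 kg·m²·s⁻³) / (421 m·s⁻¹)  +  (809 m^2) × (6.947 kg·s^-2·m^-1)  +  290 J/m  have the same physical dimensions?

Expand each in SI base units:
  (716 kg m^2 s^-1) × (551 s^-1):  [kg·m²·s⁻¹] · [s⁻¹] = kg·m²·s⁻²
  (13.68 kg·m²·s⁻³) / (421 m·s⁻¹):  [kg·m²·s⁻³] / [m·s⁻¹] = kg·m·s⁻²
  (809 m^2) × (6.947 kg·s^-2·m^-1):  [m²] · [kg·m⁻¹·s⁻²] = kg·m·s⁻²
  290 J/m:  J·m⁻¹ = N·m·m⁻¹ = kg·m·s⁻²
The terms do not share a single dimension (kg·m²·s⁻² vs kg·m·s⁻²).

No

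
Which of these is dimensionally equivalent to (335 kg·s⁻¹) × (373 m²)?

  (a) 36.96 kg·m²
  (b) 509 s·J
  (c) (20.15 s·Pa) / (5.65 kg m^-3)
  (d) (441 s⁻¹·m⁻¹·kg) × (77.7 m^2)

Reference: [kg·s⁻¹] · [m²] = kg·m²·s⁻¹.
Each option:
  (a) kg·m²
  (b) J·s = N·m·s = kg·m²·s⁻¹  ← same
  (c) [kg·m⁻¹·s⁻¹] / [kg·m⁻³] = m²·s⁻¹
  (d) [kg·m⁻¹·s⁻¹] · [m²] = kg·m·s⁻¹
Only (b) matches kg·m²·s⁻¹.

(b)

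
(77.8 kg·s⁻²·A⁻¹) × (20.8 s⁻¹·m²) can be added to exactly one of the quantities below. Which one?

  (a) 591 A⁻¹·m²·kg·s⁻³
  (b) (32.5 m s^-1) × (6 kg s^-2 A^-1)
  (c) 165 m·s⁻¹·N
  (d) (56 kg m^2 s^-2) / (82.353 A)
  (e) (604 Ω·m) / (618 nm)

Reference: [kg·s⁻²·A⁻¹] · [m²·s⁻¹] = kg·m²·s⁻³·A⁻¹.
Each option:
  (a) kg·m²·s⁻³·A⁻¹  ← same
  (b) [m·s⁻¹] · [kg·s⁻²·A⁻¹] = kg·m·s⁻³·A⁻¹
  (c) N·m·s⁻¹ = kg·m·s⁻²·m·s⁻¹ = kg·m²·s⁻³
  (d) [kg·m²·s⁻²] / [A] = kg·m²·s⁻²·A⁻¹
  (e) [kg·m³·s⁻³·A⁻²] / [m] = kg·m²·s⁻³·A⁻²
Only (a) matches kg·m²·s⁻³·A⁻¹.

(a)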